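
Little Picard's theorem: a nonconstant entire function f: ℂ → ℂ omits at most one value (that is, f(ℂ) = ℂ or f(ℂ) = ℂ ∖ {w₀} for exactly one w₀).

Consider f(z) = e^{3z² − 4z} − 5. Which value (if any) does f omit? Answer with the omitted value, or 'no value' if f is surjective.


Little Picard bounds the complement of f(ℂ) to at most one point.
The exponent g(z) = 3z² − 4z is a nonconstant polynomial, hence surjective onto ℂ. So e^{g(z)} takes every value in {e^w : w ∈ ℂ} = ℂ ∖ {0}. Adding -5 shifts the range to ℂ ∖ {-5}. f omits exactly -5.

Omitted value: -5.


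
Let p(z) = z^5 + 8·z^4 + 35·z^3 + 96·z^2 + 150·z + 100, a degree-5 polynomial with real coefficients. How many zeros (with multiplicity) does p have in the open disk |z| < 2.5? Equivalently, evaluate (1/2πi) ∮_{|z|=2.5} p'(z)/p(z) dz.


The zeros of p are: -2, (-1 + 3i), (-1 - 3i), (-2 + 1i), (-2 - 1i).
Their magnitudes are: 2, 3.162, 3.162, 2.236, 2.236.
Zeros with |z| < R = 2.5: -2, (-2 + 1i), (-2 - 1i).
Count = 3.
By the argument principle, (1/2πi) ∮_{|z|=R} p'(z)/p(z) dz equals exactly this count.

Number of zeros inside |z| < 2.5: 3.


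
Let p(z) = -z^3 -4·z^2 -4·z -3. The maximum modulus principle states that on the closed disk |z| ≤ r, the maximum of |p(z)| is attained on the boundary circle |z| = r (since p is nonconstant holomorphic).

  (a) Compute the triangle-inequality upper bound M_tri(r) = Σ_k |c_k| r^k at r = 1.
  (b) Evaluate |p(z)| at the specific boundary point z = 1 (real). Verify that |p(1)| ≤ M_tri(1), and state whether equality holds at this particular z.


Coefficients: c_0 = -3, c_1 = -4, c_2 = -4, c_3 = -1. Radius r = 1.
Part (a). Triangle bound: M_tri(r) = Σ_k |c_k| r^k
  = |-3|·1^0 + |-4|·1^1 + |-4|·1^2 + |-1|·1^3
  = 3 + 4 + 4 + 1 = 12.
This bounds M(r) := max_{|z|=r} |p(z)| from above; equality holds iff all terms c_k z^k can be made to align in phase at a single z on |z|=r.
Part (b). At z = 1 (real, on the circle |z| = r):
  p(1) = (-3)·1^0 + (-4)·1^1 + (-4)·1^2 + (-1)·1^3 = -12.
  |p(1)| = 12.
Since all nonzero coefficients share the same sign, |p(1)| = 12 = M_tri(1); the triangle bound is attained at z = 1, so in fact M(r) = 12.

M_tri(1) = 12; |p(1)| = 12; equality at z=1: yes.


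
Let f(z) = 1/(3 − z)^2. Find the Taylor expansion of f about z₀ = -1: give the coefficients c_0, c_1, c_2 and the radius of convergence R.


Let w = z − z₀, so z = z₀ + w.
Then 3 − z = 3 − (z₀ + w) = (3 − z₀) − w = 4 − w.
f(z) = 1/(4 − w)^2 = (1/(4)^2) · (1 − w/(4))^{−2}.
By the binomial series (1−u)^{−2} = Σ_{n≥0} C(n+1, 1) u^n for |u|<1, with u = w/(4):
  c_n = C(n+1, 1) / (4)^(n+2).
  c_0 = 1/(4)^2 = 1/16.
  c_1 = 2/(4)^3 = 1/32.
  c_2 = 3/(4)^4 = 3/256.
The series is valid for |w/d| < 1, i.e. |z − z₀| < |d|.
Radius of convergence: R = |3 − z₀| = |4| = 4 (distance from z₀ to the singularity z = 3).

c_0 = 1/16, c_1 = 1/32, c_2 = 3/256; R = 4.


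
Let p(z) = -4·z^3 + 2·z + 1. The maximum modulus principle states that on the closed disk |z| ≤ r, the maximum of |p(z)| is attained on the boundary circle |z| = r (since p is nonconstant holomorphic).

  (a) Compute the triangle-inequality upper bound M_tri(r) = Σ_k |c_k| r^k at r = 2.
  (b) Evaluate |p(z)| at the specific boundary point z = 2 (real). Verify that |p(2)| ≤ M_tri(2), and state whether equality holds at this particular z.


Coefficients: c_0 = 1, c_1 = 2, c_2 = 0, c_3 = -4. Radius r = 2.
Part (a). Triangle bound: M_tri(r) = Σ_k |c_k| r^k
  = |1|·2^0 + |2|·2^1 + |0|·2^2 + |-4|·2^3
  = 1 + 4 + 0 + 32 = 37.
This bounds M(r) := max_{|z|=r} |p(z)| from above; equality holds iff all terms c_k z^k can be made to align in phase at a single z on |z|=r.
Part (b). At z = 2 (real, on the circle |z| = r):
  p(2) = (1)·2^0 + (2)·2^1 + (0)·2^2 + (-4)·2^3 = -27.
  |p(2)| = 27.
Check: |p(2)| = 27 ≤ 37 = M_tri(2). ✓ Equality does not hold at z = 2 (the coefficients have mixed signs, so the terms do not all align in phase there).

M_tri(2) = 37; |p(2)| = 27; equality at z=2: no.


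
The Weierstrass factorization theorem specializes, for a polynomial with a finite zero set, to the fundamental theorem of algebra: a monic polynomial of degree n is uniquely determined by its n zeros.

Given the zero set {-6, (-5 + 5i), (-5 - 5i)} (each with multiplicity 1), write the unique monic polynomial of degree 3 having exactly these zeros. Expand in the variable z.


The polynomial is p(z) = ∏_{α ∈ S} (z − α), where S = {-6, (-5 + 5i), (-5 - 5i)}.
Expanding the product yields: p(z) = z^3 + 16·z^2 + 110·z + 300.
Note conjugate pairs combine to real quadratics: (z − (-5+5i))(z − (-5−5i)) = z² + 10z + 50.
The resulting polynomial has degree 3 and real coefficients as required.

p(z) = z^3 + 16·z^2 + 110·z + 300.


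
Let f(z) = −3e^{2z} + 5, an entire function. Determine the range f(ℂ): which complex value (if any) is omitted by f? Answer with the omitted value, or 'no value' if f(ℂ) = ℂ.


Little Picard bounds the complement of f(ℂ) to at most one point.
e^{2z} is never zero on ℂ, so -3·e^{2z} takes every value in ℂ ∖ {0}. Adding 5 shifts the range to ℂ ∖ {5}. Thus f omits exactly the value 5.

Omitted value: 5.


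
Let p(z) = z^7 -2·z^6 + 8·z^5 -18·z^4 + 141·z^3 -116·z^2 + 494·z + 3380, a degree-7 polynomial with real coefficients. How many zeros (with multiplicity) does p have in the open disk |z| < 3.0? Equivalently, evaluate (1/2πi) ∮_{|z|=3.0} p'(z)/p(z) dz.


The zeros of p are: (3 + 2i), (3 - 2i), -2, (1 + 3i), (1 - 3i), (-2 + 3i), (-2 - 3i).
Their magnitudes are: 3.606, 3.606, 2, 3.162, 3.162, 3.606, 3.606.
Zeros with |z| < R = 3.0: -2.
Count = 1.
By the argument principle, (1/2πi) ∮_{|z|=R} p'(z)/p(z) dz equals exactly this count.

Number of zeros inside |z| < 3.0: 1.


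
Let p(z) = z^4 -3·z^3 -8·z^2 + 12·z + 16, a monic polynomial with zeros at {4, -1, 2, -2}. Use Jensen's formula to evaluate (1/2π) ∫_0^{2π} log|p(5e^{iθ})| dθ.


Zeros: -2, -1, 2, 4; r = 5.
Inside |z| < r: -2, -1, 2, 4. Outside (|z| ≥ r): ∅.
p(0) = 16, so log|p(0)| = log(16) = 2.7726.
Apply Jensen: I(r) = log|p(0)| + Σ_k log(r/|z_k|), summed over zeros inside |z| < r.
  log(r/|z_k|) for z_k = 4: log(5/4) = 0.2231
  log(r/|z_k|) for z_k = -1: log(5/1) = 1.6094
  log(r/|z_k|) for z_k = 2: log(5/2) = 0.9163
  log(r/|z_k|) for z_k = -2: log(5/2) = 0.9163
Sum over inside zeros: 3.6652.
I(r) = log|p(0)| + (inside sum) = 2.7726 + 3.6652 = 6.4378.
Closed form (all zeros inside, monic): I(r) = n·log(r) = 4·log(5) = 6.4378. ✓

I(r) ≈ 6.4378.


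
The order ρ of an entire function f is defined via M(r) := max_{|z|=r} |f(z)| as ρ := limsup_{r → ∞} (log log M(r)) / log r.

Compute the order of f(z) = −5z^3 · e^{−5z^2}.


M(r) = max_{|z|=r} |-5|·|z|^3·|e^{−5z^2}| = 5·r^3 · e^{5r^2} (the factors attain their maxima compatibly on |z|=r). Then log M(r) = log 5 + 3·log r + 5r^2, dominated by the last term, so log log M(r) ~ 2·log r. The polynomial factor -5z^3 contributes only a log r term and does not affect the order. ρ = 2.
Therefore ρ = 2.

Order ρ = 2.


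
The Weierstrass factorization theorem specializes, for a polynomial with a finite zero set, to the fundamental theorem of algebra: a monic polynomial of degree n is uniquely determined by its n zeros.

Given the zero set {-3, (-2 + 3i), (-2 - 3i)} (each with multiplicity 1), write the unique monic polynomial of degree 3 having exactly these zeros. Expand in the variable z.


The polynomial is p(z) = ∏_{α ∈ S} (z − α), where S = {-3, (-2 + 3i), (-2 - 3i)}.
Expanding the product yields: p(z) = z^3 + 7·z^2 + 25·z + 39.
Note conjugate pairs combine to real quadratics: (z − (-2+3i))(z − (-2−3i)) = z² + 4z + 13.
The resulting polynomial has degree 3 and real coefficients as required.

p(z) = z^3 + 7·z^2 + 25·z + 39.


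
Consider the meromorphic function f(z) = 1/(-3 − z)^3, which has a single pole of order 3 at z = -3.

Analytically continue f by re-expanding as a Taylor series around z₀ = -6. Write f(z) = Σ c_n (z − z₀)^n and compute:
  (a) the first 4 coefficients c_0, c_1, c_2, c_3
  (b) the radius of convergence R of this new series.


Let w = z − z₀, so z = z₀ + w.
Then -3 − z = -3 − (z₀ + w) = (-3 − z₀) − w = 3 − w.
f(z) = 1/(3 − w)^3 = (1/(3)^3) · (1 − w/(3))^{−3}.
By the binomial series (1−u)^{−3} = Σ_{n≥0} C(n+2, 2) u^n for |u|<1, with u = w/(3):
  c_n = C(n+2, 2) / (3)^(n+3).
  c_0 = 1/(3)^3 = 1/27.
  c_1 = 3/(3)^4 = 1/27.
  c_2 = 6/(3)^5 = 2/81.
  c_3 = 10/(3)^6 = 10/729.
The series is valid for |w/d| < 1, i.e. |z − z₀| < |d|.
Radius of convergence: R = |-3 − z₀| = |3| = 3 (distance from z₀ to the singularity z = -3).

c_0 = 1/27, c_1 = 1/27, c_2 = 2/81, c_3 = 10/729; R = 3.


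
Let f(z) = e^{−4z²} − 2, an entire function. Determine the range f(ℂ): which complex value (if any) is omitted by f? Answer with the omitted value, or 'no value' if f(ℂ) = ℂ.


Little Picard bounds the complement of f(ℂ) to at most one point.
The exponent g(z) = −4z² is a nonconstant polynomial, hence surjective onto ℂ. So e^{g(z)} takes every value in {e^w : w ∈ ℂ} = ℂ ∖ {0}. Adding -2 shifts the range to ℂ ∖ {-2}. f omits exactly -2.

Omitted value: -2.


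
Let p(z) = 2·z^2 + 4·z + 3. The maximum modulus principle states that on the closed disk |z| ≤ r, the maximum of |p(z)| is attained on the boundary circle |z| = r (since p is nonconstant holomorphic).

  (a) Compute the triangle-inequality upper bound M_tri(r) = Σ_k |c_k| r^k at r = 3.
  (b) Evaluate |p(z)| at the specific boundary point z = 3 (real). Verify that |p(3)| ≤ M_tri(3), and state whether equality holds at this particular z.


Coefficients: c_0 = 3, c_1 = 4, c_2 = 2. Radius r = 3.
Part (a). Triangle bound: M_tri(r) = Σ_k |c_k| r^k
  = |3|·3^0 + |4|·3^1 + |2|·3^2
  = 3 + 12 + 18 = 33.
This bounds M(r) := max_{|z|=r} |p(z)| from above; equality holds iff all terms c_k z^k can be made to align in phase at a single z on |z|=r.
Part (b). At z = 3 (real, on the circle |z| = r):
  p(3) = (3)·3^0 + (4)·3^1 + (2)·3^2 = 33.
  |p(3)| = 33.
Since all nonzero coefficients share the same sign, |p(3)| = 33 = M_tri(3); the triangle bound is attained at z = 3, so in fact M(r) = 33.

M_tri(3) = 33; |p(3)| = 33; equality at z=3: yes.


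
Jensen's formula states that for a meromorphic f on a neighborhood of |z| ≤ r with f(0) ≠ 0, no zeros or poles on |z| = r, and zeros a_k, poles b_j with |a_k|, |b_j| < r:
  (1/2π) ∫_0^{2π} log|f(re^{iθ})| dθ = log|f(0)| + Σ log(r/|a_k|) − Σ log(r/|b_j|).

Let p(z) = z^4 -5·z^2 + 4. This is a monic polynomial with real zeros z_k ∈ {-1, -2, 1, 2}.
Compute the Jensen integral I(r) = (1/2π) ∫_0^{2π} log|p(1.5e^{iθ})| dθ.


Zeros: -2, -1, 1, 2; r = 1.5.
Inside |z| < r: -1, 1. Outside (|z| ≥ r): -2, 2.
p(0) = 4, so log|p(0)| = log(4) = 1.3863.
Apply Jensen: I(r) = log|p(0)| + Σ_k log(r/|z_k|), summed over zeros inside |z| < r.
  log(r/|z_k|) for z_k = -1: log(1.5/1) = 0.4055
  log(r/|z_k|) for z_k = 1: log(1.5/1) = 0.4055
  Outside zeros (-2, 2) contribute nothing to the Jensen sum.
Sum over inside zeros: 0.8109.
I(r) = log|p(0)| + (inside sum) = 1.3863 + 0.8109 = 2.1972.
Note: since some zeros are outside |z| ≤ r, the simplified n·log(r) form does NOT apply — only the inside zeros contribute.

I(r) ≈ 2.1972.


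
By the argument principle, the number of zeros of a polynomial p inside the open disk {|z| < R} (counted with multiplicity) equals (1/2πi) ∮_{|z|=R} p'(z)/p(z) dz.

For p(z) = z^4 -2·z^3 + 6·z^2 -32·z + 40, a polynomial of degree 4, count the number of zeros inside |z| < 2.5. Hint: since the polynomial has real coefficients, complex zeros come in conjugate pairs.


The zeros of p are: 2, 2, (-1 + 3i), (-1 - 3i).
Their magnitudes are: 2, 2, 3.162, 3.162.
Zeros with |z| < R = 2.5: 2, 2.
Count = 2.
By the argument principle, (1/2πi) ∮_{|z|=R} p'(z)/p(z) dz equals exactly this count.

Number of zeros inside |z| < 2.5: 2.


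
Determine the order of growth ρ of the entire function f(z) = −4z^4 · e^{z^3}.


M(r) = max_{|z|=r} |-4|·|z|^4·|e^{z^3}| = 4·r^4 · e^{1r^3} (the factors attain their maxima compatibly on |z|=r). Then log M(r) = log 4 + 4·log r + 1r^3, dominated by the last term, so log log M(r) ~ 3·log r. The polynomial factor -4z^4 contributes only a log r term and does not affect the order. ρ = 3.
Therefore ρ = 3.

Order ρ = 3.


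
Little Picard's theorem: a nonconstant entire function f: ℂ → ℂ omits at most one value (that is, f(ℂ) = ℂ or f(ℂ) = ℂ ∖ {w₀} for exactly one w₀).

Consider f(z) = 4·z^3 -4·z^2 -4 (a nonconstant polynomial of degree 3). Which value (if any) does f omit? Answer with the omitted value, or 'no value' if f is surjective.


Little Picard bounds the complement of f(ℂ) to at most one point.
For every w ∈ ℂ, the equation p(z) − w = 0 is a nonconstant polynomial in z and hence has at least one root by the fundamental theorem of algebra. So p is surjective onto ℂ, omitting no value.

Omitted value: no value.


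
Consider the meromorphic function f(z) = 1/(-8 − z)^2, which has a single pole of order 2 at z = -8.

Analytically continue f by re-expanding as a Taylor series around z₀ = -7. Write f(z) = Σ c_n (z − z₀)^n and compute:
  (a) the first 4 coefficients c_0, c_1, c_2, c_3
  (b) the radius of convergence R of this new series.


Let w = z − z₀, so z = z₀ + w.
Then -8 − z = -8 − (z₀ + w) = (-8 − z₀) − w = -1 − w.
f(z) = 1/(-1 − w)^2 = (1/(-1)^2) · (1 − w/(-1))^{−2}.
By the binomial series (1−u)^{−2} = Σ_{n≥0} C(n+1, 1) u^n for |u|<1, with u = w/(-1):
  c_n = C(n+1, 1) / (-1)^(n+2).
  c_0 = 1/(-1)^2 = 1.
  c_1 = 2/(-1)^3 = -2.
  c_2 = 3/(-1)^4 = 3.
  c_3 = 4/(-1)^5 = -4.
The series is valid for |w/d| < 1, i.e. |z − z₀| < |d|.
Radius of convergence: R = |-8 − z₀| = |-1| = 1 (distance from z₀ to the singularity z = -8).

c_0 = 1, c_1 = -2, c_2 = 3, c_3 = -4; R = 1.


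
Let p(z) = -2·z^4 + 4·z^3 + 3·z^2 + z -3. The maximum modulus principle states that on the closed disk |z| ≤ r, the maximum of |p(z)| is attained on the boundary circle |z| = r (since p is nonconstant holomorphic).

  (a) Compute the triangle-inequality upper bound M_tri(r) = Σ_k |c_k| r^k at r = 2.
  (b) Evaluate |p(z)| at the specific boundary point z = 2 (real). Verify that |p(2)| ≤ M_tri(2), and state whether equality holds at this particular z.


Coefficients: c_0 = -3, c_1 = 1, c_2 = 3, c_3 = 4, c_4 = -2. Radius r = 2.
Part (a). Triangle bound: M_tri(r) = Σ_k |c_k| r^k
  = |-3|·2^0 + |1|·2^1 + |3|·2^2 + |4|·2^3 + |-2|·2^4
  = 3 + 2 + 12 + 32 + 32 = 81.
This bounds M(r) := max_{|z|=r} |p(z)| from above; equality holds iff all terms c_k z^k can be made to align in phase at a single z on |z|=r.
Part (b). At z = 2 (real, on the circle |z| = r):
  p(2) = (-3)·2^0 + (1)·2^1 + (3)·2^2 + (4)·2^3 + (-2)·2^4 = 11.
  |p(2)| = 11.
Check: |p(2)| = 11 ≤ 81 = M_tri(2). ✓ Equality does not hold at z = 2 (the coefficients have mixed signs, so the terms do not all align in phase there).

M_tri(2) = 81; |p(2)| = 11; equality at z=2: no.


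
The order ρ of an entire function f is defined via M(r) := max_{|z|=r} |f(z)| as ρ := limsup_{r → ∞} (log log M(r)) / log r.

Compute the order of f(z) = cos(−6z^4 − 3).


Write cos(w) = (e^{iw} ± e^{−iw})/(2 or 2i), so |cos(w)| ≤ e^{|w|}. With w = −6z^4 − 3, |w| ≤ 6r^4 + 3 on |z|=r, giving M(r) ≤ e^{6r^4 + 3} and ρ ≤ 4. For the lower bound, choose z on |z|=r with -6z^4 purely imaginary of modulus 6r^4; then |cos(−6z^4 − 3)| grows like e^{6r^4}/2, so ρ ≥ 4. Hence ρ = 4.
Therefore ρ = 4.

Order ρ = 4.


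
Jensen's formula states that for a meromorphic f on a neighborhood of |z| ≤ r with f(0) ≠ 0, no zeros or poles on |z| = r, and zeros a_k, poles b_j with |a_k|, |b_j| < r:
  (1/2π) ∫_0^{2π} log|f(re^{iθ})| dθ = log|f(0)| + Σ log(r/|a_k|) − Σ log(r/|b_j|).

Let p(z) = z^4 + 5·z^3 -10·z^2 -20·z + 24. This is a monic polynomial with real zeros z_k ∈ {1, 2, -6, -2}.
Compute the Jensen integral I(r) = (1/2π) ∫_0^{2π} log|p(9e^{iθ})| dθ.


Zeros: -6, -2, 1, 2; r = 9.
Inside |z| < r: -6, -2, 1, 2. Outside (|z| ≥ r): ∅.
p(0) = 24, so log|p(0)| = log(24) = 3.1781.
Apply Jensen: I(r) = log|p(0)| + Σ_k log(r/|z_k|), summed over zeros inside |z| < r.
  log(r/|z_k|) for z_k = 1: log(9/1) = 2.1972
  log(r/|z_k|) for z_k = 2: log(9/2) = 1.5041
  log(r/|z_k|) for z_k = -6: log(9/6) = 0.4055
  log(r/|z_k|) for z_k = -2: log(9/2) = 1.5041
Sum over inside zeros: 5.6108.
I(r) = log|p(0)| + (inside sum) = 3.1781 + 5.6108 = 8.7889.
Closed form (all zeros inside, monic): I(r) = n·log(r) = 4·log(9) = 8.7889. ✓

I(r) ≈ 8.7889.


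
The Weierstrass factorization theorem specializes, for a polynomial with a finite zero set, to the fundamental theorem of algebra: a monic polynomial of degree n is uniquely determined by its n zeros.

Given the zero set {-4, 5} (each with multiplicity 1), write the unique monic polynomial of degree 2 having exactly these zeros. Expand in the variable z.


The polynomial is p(z) = ∏_{α ∈ S} (z − α), where S = {-4, 5}.
Expanding the product yields: p(z) = z^2 -z -20.
The resulting polynomial has degree 2 and real coefficients as required.

p(z) = z^2 -z -20.


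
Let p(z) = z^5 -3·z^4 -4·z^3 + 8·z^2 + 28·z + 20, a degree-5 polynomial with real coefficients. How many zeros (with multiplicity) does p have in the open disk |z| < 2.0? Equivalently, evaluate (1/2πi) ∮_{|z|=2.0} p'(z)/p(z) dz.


The zeros of p are: (3 + 1i), (3 - 1i), (-1 + 1i), (-1 - 1i), -1.
Their magnitudes are: 3.162, 3.162, 1.414, 1.414, 1.
Zeros with |z| < R = 2.0: (-1 + 1i), (-1 - 1i), -1.
Count = 3.
By the argument principle, (1/2πi) ∮_{|z|=R} p'(z)/p(z) dz equals exactly this count.

Number of zeros inside |z| < 2.0: 3.


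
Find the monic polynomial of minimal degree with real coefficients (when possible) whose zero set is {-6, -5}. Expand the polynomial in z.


The polynomial is p(z) = ∏_{α ∈ S} (z − α), where S = {-6, -5}.
Expanding the product yields: p(z) = z^2 + 11·z + 30.
The resulting polynomial has degree 2 and real coefficients as required.

p(z) = z^2 + 11·z + 30.


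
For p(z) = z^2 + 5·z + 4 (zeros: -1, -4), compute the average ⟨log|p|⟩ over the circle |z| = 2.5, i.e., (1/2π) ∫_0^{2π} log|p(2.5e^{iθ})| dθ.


Zeros: -4, -1; r = 2.5.
Inside |z| < r: -1. Outside (|z| ≥ r): -4.
p(0) = 4, so log|p(0)| = log(4) = 1.3863.
Apply Jensen: I(r) = log|p(0)| + Σ_k log(r/|z_k|), summed over zeros inside |z| < r.
  log(r/|z_k|) for z_k = -1: log(2.5/1) = 0.9163
  Outside zeros (-4) contribute nothing to the Jensen sum.
Sum over inside zeros: 0.9163.
I(r) = log|p(0)| + (inside sum) = 1.3863 + 0.9163 = 2.3026.
Note: since some zeros are outside |z| ≤ r, the simplified n·log(r) form does NOT apply — only the inside zeros contribute.

I(r) ≈ 2.3026.


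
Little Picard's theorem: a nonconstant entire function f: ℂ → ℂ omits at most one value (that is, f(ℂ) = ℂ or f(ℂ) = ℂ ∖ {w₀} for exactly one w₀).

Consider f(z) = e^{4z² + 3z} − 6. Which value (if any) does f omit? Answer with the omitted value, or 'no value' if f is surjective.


Little Picard bounds the complement of f(ℂ) to at most one point.
The exponent g(z) = 4z² + 3z is a nonconstant polynomial, hence surjective onto ℂ. So e^{g(z)} takes every value in {e^w : w ∈ ℂ} = ℂ ∖ {0}. Adding -6 shifts the range to ℂ ∖ {-6}. f omits exactly -6.

Omitted value: -6.


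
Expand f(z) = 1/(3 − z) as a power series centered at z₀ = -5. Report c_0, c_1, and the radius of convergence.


Let w = z − z₀, so z = z₀ + w.
Then 3 − z = 3 − (z₀ + w) = (3 − z₀) − w = 8 − w.
f(z) = 1/(8 − w) = (1/(8)) · 1/(1 − w/(8)) = Σ_{n≥0} w^n / (8)^(n+1).
So c_n = 1/(8)^(n+1):
  c_0 = 1/(8)^1 = 1/8.
  c_1 = 1/(8)^2 = 1/64.
The series is valid for |w/d| < 1, i.e. |z − z₀| < |d|.
Radius of convergence: R = |3 − z₀| = |8| = 8 (distance from z₀ to the singularity z = 3).

c_0 = 1/8, c_1 = 1/64; R = 8.


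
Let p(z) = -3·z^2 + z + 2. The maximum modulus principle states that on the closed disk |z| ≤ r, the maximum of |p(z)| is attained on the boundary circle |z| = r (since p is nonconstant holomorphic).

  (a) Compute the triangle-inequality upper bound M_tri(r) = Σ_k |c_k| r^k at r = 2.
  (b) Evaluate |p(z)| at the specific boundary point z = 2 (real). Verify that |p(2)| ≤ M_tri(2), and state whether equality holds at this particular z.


Coefficients: c_0 = 2, c_1 = 1, c_2 = -3. Radius r = 2.
Part (a). Triangle bound: M_tri(r) = Σ_k |c_k| r^k
  = |2|·2^0 + |1|·2^1 + |-3|·2^2
  = 2 + 2 + 12 = 16.
This bounds M(r) := max_{|z|=r} |p(z)| from above; equality holds iff all terms c_k z^k can be made to align in phase at a single z on |z|=r.
Part (b). At z = 2 (real, on the circle |z| = r):
  p(2) = (2)·2^0 + (1)·2^1 + (-3)·2^2 = -8.
  |p(2)| = 8.
Check: |p(2)| = 8 ≤ 16 = M_tri(2). ✓ Equality does not hold at z = 2 (the coefficients have mixed signs, so the terms do not all align in phase there).

M_tri(2) = 16; |p(2)| = 8; equality at z=2: no.


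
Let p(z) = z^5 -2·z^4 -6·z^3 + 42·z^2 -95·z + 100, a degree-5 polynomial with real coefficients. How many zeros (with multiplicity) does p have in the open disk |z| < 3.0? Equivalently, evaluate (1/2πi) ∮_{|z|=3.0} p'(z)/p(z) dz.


The zeros of p are: (2 + 1i), (2 - 1i), (1 + 2i), (1 - 2i), -4.
Their magnitudes are: 2.236, 2.236, 2.236, 2.236, 4.
Zeros with |z| < R = 3.0: (2 + 1i), (2 - 1i), (1 + 2i), (1 - 2i).
Count = 4.
By the argument principle, (1/2πi) ∮_{|z|=R} p'(z)/p(z) dz equals exactly this count.

Number of zeros inside |z| < 3.0: 4.


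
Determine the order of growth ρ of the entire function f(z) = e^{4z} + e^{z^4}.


Each summand is entire of order 1 and 4 respectively (as in the single-exponential case). The order of a sum is at most the max of the orders, so ρ ≤ 4. For the lower bound: on |z|=r choose arg z so that 1z^4 is real positive; then |e^{1z^4}| = e^{1r^4} while |e^{4z}| ≤ e^{4r^1} = o(e^{1r^4}). So |f| ≥ e^{1r^4}(1 − o(1)) and ρ ≥ 4. Hence ρ = max(1, 4) = 4.
Therefore ρ = 4.

Order ρ = 4.


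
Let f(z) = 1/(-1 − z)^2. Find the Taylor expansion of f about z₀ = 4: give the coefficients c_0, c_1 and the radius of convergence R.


Let w = z − z₀, so z = z₀ + w.
Then -1 − z = -1 − (z₀ + w) = (-1 − z₀) − w = -5 − w.
f(z) = 1/(-5 − w)^2 = (1/(-5)^2) · (1 − w/(-5))^{−2}.
By the binomial series (1−u)^{−2} = Σ_{n≥0} C(n+1, 1) u^n for |u|<1, with u = w/(-5):
  c_n = C(n+1, 1) / (-5)^(n+2).
  c_0 = 1/(-5)^2 = 1/25.
  c_1 = 2/(-5)^3 = -2/125.
The series is valid for |w/d| < 1, i.e. |z − z₀| < |d|.
Radius of convergence: R = |-1 − z₀| = |-5| = 5 (distance from z₀ to the singularity z = -1).

c_0 = 1/25, c_1 = -2/125; R = 5.


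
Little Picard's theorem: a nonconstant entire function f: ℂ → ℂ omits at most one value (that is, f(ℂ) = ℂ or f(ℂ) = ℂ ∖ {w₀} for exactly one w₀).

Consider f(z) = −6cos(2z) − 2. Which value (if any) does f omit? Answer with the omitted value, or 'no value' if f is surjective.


Little Picard bounds the complement of f(ℂ) to at most one point.
cos is entire and surjective onto ℂ: for every w ∈ ℂ, cos(ζ) = w has a solution ζ ∈ ℂ (e.g., via the complex inverse arccos). With ζ = 2z this gives z = ζ/(2). Then -6·cos(2z) takes every value in -6·ℂ = ℂ, and adding -2 is a bijection of ℂ. So f is surjective and omits no value. (Note: only on the real line is cos bounded by [−1, 1].)

Omitted value: no value.


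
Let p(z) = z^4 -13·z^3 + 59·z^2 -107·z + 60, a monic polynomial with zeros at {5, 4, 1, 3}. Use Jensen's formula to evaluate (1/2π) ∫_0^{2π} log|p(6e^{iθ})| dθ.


Zeros: 1, 3, 4, 5; r = 6.
Inside |z| < r: 1, 3, 4, 5. Outside (|z| ≥ r): ∅.
p(0) = 60, so log|p(0)| = log(60) = 4.0943.
Apply Jensen: I(r) = log|p(0)| + Σ_k log(r/|z_k|), summed over zeros inside |z| < r.
  log(r/|z_k|) for z_k = 5: log(6/5) = 0.1823
  log(r/|z_k|) for z_k = 4: log(6/4) = 0.4055
  log(r/|z_k|) for z_k = 1: log(6/1) = 1.7918
  log(r/|z_k|) for z_k = 3: log(6/3) = 0.6931
Sum over inside zeros: 3.0727.
I(r) = log|p(0)| + (inside sum) = 4.0943 + 3.0727 = 7.1670.
Closed form (all zeros inside, monic): I(r) = n·log(r) = 4·log(6) = 7.1670. ✓

I(r) ≈ 7.1670.


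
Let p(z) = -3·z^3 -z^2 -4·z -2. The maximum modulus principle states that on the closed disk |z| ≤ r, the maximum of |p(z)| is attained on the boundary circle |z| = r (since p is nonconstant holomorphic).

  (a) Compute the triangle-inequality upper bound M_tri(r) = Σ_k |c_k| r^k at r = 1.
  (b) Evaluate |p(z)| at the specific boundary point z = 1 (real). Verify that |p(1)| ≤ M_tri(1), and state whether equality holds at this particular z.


Coefficients: c_0 = -2, c_1 = -4, c_2 = -1, c_3 = -3. Radius r = 1.
Part (a). Triangle bound: M_tri(r) = Σ_k |c_k| r^k
  = |-2|·1^0 + |-4|·1^1 + |-1|·1^2 + |-3|·1^3
  = 2 + 4 + 1 + 3 = 10.
This bounds M(r) := max_{|z|=r} |p(z)| from above; equality holds iff all terms c_k z^k can be made to align in phase at a single z on |z|=r.
Part (b). At z = 1 (real, on the circle |z| = r):
  p(1) = (-2)·1^0 + (-4)·1^1 + (-1)·1^2 + (-3)·1^3 = -10.
  |p(1)| = 10.
Since all nonzero coefficients share the same sign, |p(1)| = 10 = M_tri(1); the triangle bound is attained at z = 1, so in fact M(r) = 10.

M_tri(1) = 10; |p(1)| = 10; equality at z=1: yes.


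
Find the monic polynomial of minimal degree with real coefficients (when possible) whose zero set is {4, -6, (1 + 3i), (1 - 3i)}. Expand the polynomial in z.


The polynomial is p(z) = ∏_{α ∈ S} (z − α), where S = {4, -6, (1 + 3i), (1 - 3i)}.
Expanding the product yields: p(z) = z^4 -18·z^2 + 68·z -240.
Note conjugate pairs combine to real quadratics: (z − (1+3i))(z − (1−3i)) = z² − 2z + 10.
The resulting polynomial has degree 4 and real coefficients as required.

p(z) = z^4 -18·z^2 + 68·z -240.


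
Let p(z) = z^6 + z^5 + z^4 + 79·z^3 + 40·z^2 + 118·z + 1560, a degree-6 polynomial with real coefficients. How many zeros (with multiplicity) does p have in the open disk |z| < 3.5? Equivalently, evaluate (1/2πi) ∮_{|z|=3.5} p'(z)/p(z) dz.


The zeros of p are: -3, (1 + 3i), (1 - 3i), -4, (2 + 3i), (2 - 3i).
Their magnitudes are: 3, 3.162, 3.162, 4, 3.606, 3.606.
Zeros with |z| < R = 3.5: -3, (1 + 3i), (1 - 3i).
Count = 3.
By the argument principle, (1/2πi) ∮_{|z|=R} p'(z)/p(z) dz equals exactly this count.

Number of zeros inside |z| < 3.5: 3.


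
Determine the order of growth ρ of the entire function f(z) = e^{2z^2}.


|e^{2z^2}| = e^{Re(2·z^2) + 0} ≤ e^{2|z|^2 + 0} = e^{2r^2 + 0} on |z| = r, so ρ ≤ 2. Choosing z on |z|=r so that 2·z^2 is real positive (always possible by picking arg z appropriately) gives |f(z)| = e^{2r^2 + 0}, matching the bound. The additive constant 0 does not affect log log M(r) ~ 2·log r. Hence ρ = 2.
Therefore ρ = 2.

Order ρ = 2.


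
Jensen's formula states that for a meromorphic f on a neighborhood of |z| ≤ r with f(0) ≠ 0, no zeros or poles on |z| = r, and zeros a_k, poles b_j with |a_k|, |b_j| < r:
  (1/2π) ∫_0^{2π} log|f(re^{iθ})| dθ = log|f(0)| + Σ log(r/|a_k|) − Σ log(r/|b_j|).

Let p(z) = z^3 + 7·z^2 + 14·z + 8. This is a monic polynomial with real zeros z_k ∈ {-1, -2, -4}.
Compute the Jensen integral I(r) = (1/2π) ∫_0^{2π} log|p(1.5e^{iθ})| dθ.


Zeros: -4, -2, -1; r = 1.5.
Inside |z| < r: -1. Outside (|z| ≥ r): -4, -2.
p(0) = 8, so log|p(0)| = log(8) = 2.0794.
Apply Jensen: I(r) = log|p(0)| + Σ_k log(r/|z_k|), summed over zeros inside |z| < r.
  log(r/|z_k|) for z_k = -1: log(1.5/1) = 0.4055
  Outside zeros (-4, -2) contribute nothing to the Jensen sum.
Sum over inside zeros: 0.4055.
I(r) = log|p(0)| + (inside sum) = 2.0794 + 0.4055 = 2.4849.
Note: since some zeros are outside |z| ≤ r, the simplified n·log(r) form does NOT apply — only the inside zeros contribute.

I(r) ≈ 2.4849.


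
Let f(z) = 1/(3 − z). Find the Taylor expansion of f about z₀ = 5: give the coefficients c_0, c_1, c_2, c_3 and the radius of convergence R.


Let w = z − z₀, so z = z₀ + w.
Then 3 − z = 3 − (z₀ + w) = (3 − z₀) − w = -2 − w.
f(z) = 1/(-2 − w) = (1/(-2)) · 1/(1 − w/(-2)) = Σ_{n≥0} w^n / (-2)^(n+1).
So c_n = 1/(-2)^(n+1):
  c_0 = 1/(-2)^1 = -1/2.
  c_1 = 1/(-2)^2 = 1/4.
  c_2 = 1/(-2)^3 = -1/8.
  c_3 = 1/(-2)^4 = 1/16.
The series is valid for |w/d| < 1, i.e. |z − z₀| < |d|.
Radius of convergence: R = |3 − z₀| = |-2| = 2 (distance from z₀ to the singularity z = 3).

c_0 = -1/2, c_1 = 1/4, c_2 = -1/8, c_3 = 1/16; R = 2.


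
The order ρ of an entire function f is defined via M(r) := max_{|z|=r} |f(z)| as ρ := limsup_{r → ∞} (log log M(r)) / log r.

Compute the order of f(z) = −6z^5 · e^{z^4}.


M(r) = max_{|z|=r} |-6|·|z|^5·|e^{z^4}| = 6·r^5 · e^{1r^4} (the factors attain their maxima compatibly on |z|=r). Then log M(r) = log 6 + 5·log r + 1r^4, dominated by the last term, so log log M(r) ~ 4·log r. The polynomial factor -6z^5 contributes only a log r term and does not affect the order. ρ = 4.
Therefore ρ = 4.

Order ρ = 4.


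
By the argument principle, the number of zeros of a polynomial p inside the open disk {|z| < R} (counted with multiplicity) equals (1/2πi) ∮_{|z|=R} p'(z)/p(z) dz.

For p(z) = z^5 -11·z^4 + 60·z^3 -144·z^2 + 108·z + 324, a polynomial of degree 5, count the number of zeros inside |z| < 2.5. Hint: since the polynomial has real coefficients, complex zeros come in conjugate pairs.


The zeros of p are: (3 + 3i), (3 - 3i), -1, (3 + 3i), (3 - 3i).
Their magnitudes are: 4.243, 4.243, 1, 4.243, 4.243.
Zeros with |z| < R = 2.5: -1.
Count = 1.
By the argument principle, (1/2πi) ∮_{|z|=R} p'(z)/p(z) dz equals exactly this count.

Number of zeros inside |z| < 2.5: 1.


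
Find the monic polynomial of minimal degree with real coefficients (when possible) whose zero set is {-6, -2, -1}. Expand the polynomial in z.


The polynomial is p(z) = ∏_{α ∈ S} (z − α), where S = {-6, -2, -1}.
Expanding the product yields: p(z) = z^3 + 9·z^2 + 20·z + 12.
The resulting polynomial has degree 3 and real coefficients as required.

p(z) = z^3 + 9·z^2 + 20·z + 12.


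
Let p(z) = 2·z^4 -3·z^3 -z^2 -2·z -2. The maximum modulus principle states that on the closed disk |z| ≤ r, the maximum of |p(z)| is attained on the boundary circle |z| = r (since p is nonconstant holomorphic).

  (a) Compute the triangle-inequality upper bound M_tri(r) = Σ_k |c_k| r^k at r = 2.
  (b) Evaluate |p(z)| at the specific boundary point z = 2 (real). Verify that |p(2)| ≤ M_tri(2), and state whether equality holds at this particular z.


Coefficients: c_0 = -2, c_1 = -2, c_2 = -1, c_3 = -3, c_4 = 2. Radius r = 2.
Part (a). Triangle bound: M_tri(r) = Σ_k |c_k| r^k
  = |-2|·2^0 + |-2|·2^1 + |-1|·2^2 + |-3|·2^3 + |2|·2^4
  = 2 + 4 + 4 + 24 + 32 = 66.
This bounds M(r) := max_{|z|=r} |p(z)| from above; equality holds iff all terms c_k z^k can be made to align in phase at a single z on |z|=r.
Part (b). At z = 2 (real, on the circle |z| = r):
  p(2) = (-2)·2^0 + (-2)·2^1 + (-1)·2^2 + (-3)·2^3 + (2)·2^4 = -2.
  |p(2)| = 2.
Check: |p(2)| = 2 ≤ 66 = M_tri(2). ✓ Equality does not hold at z = 2 (the coefficients have mixed signs, so the terms do not all align in phase there).

M_tri(2) = 66; |p(2)| = 2; equality at z=2: no.


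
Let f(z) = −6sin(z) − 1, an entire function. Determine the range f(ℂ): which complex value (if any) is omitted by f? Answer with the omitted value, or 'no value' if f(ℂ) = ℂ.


Little Picard bounds the complement of f(ℂ) to at most one point.
sin is entire and surjective onto ℂ: for every w ∈ ℂ, sin(ζ) = w has a solution ζ ∈ ℂ (e.g., via the complex inverse arcsin). With ζ = z this gives z = ζ/(1). Then -6·sin(z) takes every value in -6·ℂ = ℂ, and adding -1 is a bijection of ℂ. So f is surjective and omits no value. (Note: only on the real line is sin bounded by [−1, 1].)

Omitted value: no value.


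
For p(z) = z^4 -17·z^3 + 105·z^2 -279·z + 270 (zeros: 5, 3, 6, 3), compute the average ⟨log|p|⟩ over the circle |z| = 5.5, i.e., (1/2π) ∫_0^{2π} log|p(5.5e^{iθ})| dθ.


Zeros: 3, 3, 5, 6; r = 5.5.
Inside |z| < r: 3, 3, 5. Outside (|z| ≥ r): 6.
p(0) = 270, so log|p(0)| = log(270) = 5.5984.
Apply Jensen: I(r) = log|p(0)| + Σ_k log(r/|z_k|), summed over zeros inside |z| < r.
  log(r/|z_k|) for z_k = 5: log(5.5/5) = 0.0953
  log(r/|z_k|) for z_k = 3: log(5.5/3) = 0.6061
  log(r/|z_k|) for z_k = 3: log(5.5/3) = 0.6061
  Outside zeros (6) contribute nothing to the Jensen sum.
Sum over inside zeros: 1.3076.
I(r) = log|p(0)| + (inside sum) = 5.5984 + 1.3076 = 6.9060.
Note: since some zeros are outside |z| ≤ r, the simplified n·log(r) form does NOT apply — only the inside zeros contribute.

I(r) ≈ 6.9060.


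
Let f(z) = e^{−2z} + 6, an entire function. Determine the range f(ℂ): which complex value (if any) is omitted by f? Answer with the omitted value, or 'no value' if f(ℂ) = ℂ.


Little Picard bounds the complement of f(ℂ) to at most one point.
e^{−2z} is never zero on ℂ, so 1·e^{−2z} takes every value in ℂ ∖ {0}. Adding 6 shifts the range to ℂ ∖ {6}. Thus f omits exactly the value 6.

Omitted value: 6.


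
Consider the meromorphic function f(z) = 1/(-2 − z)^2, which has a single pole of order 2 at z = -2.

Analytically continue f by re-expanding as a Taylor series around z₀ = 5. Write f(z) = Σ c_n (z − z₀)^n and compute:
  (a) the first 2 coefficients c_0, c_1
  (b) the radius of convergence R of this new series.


Let w = z − z₀, so z = z₀ + w.
Then -2 − z = -2 − (z₀ + w) = (-2 − z₀) − w = -7 − w.
f(z) = 1/(-7 − w)^2 = (1/(-7)^2) · (1 − w/(-7))^{−2}.
By the binomial series (1−u)^{−2} = Σ_{n≥0} C(n+1, 1) u^n for |u|<1, with u = w/(-7):
  c_n = C(n+1, 1) / (-7)^(n+2).
  c_0 = 1/(-7)^2 = 1/49.
  c_1 = 2/(-7)^3 = -2/343.
The series is valid for |w/d| < 1, i.e. |z − z₀| < |d|.
Radius of convergence: R = |-2 − z₀| = |-7| = 7 (distance from z₀ to the singularity z = -2).

c_0 = 1/49, c_1 = -2/343; R = 7.


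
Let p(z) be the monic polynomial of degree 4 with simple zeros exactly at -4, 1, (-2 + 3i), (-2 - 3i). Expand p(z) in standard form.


The polynomial is p(z) = ∏_{α ∈ S} (z − α), where S = {-4, 1, (-2 + 3i), (-2 - 3i)}.
Expanding the product yields: p(z) = z^4 + 7·z^3 + 21·z^2 + 23·z -52.
Note conjugate pairs combine to real quadratics: (z − (-2+3i))(z − (-2−3i)) = z² + 4z + 13.
The resulting polynomial has degree 4 and real coefficients as required.

p(z) = z^4 + 7·z^3 + 21·z^2 + 23·z -52.


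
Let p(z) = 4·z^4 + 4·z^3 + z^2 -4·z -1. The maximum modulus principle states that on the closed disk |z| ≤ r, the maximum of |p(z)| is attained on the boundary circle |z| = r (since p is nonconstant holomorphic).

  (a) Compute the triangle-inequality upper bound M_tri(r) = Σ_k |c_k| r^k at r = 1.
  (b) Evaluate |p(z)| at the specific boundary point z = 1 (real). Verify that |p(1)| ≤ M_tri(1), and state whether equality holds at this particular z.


Coefficients: c_0 = -1, c_1 = -4, c_2 = 1, c_3 = 4, c_4 = 4. Radius r = 1.
Part (a). Triangle bound: M_tri(r) = Σ_k |c_k| r^k
  = |-1|·1^0 + |-4|·1^1 + |1|·1^2 + |4|·1^3 + |4|·1^4
  = 1 + 4 + 1 + 4 + 4 = 14.
This bounds M(r) := max_{|z|=r} |p(z)| from above; equality holds iff all terms c_k z^k can be made to align in phase at a single z on |z|=r.
Part (b). At z = 1 (real, on the circle |z| = r):
  p(1) = (-1)·1^0 + (-4)·1^1 + (1)·1^2 + (4)·1^3 + (4)·1^4 = 4.
  |p(1)| = 4.
Check: |p(1)| = 4 ≤ 14 = M_tri(1). ✓ Equality does not hold at z = 1 (the coefficients have mixed signs, so the terms do not all align in phase there).

M_tri(1) = 14; |p(1)| = 4; equality at z=1: no.


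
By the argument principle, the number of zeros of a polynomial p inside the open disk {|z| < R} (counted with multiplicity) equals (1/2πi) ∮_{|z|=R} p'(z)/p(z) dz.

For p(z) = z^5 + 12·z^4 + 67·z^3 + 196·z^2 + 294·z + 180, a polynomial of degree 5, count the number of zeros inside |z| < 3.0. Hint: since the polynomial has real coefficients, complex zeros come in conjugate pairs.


The zeros of p are: -2, (-2 + 1i), (-2 - 1i), (-3 + 3i), (-3 - 3i).
Their magnitudes are: 2, 2.236, 2.236, 4.243, 4.243.
Zeros with |z| < R = 3.0: -2, (-2 + 1i), (-2 - 1i).
Count = 3.
By the argument principle, (1/2πi) ∮_{|z|=R} p'(z)/p(z) dz equals exactly this count.

Number of zeros inside |z| < 3.0: 3.


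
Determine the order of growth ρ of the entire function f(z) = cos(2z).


cos(w) is a linear combination of e^{iw} and e^{−iw} (or e^w, e^{−w} in the hyperbolic case), so |cos(w)| ≤ e^{|w|}. With w = 2z, |w| ≤ 2|z| + 0 = 2r + 0 on |z| = r, giving M(r) ≤ e^{2r + 0}, so ρ ≤ 1. On a suitable ray (z = it for sin/cos; z = t for sinh/cosh, t real → ∞), |cos(2z)| grows like e^{2|t|}/2, so ρ ≥ 1. Hence ρ = 1.
Therefore ρ = 1.

Order ρ = 1.


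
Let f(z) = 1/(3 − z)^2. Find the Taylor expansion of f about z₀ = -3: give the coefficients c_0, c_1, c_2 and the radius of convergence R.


Let w = z − z₀, so z = z₀ + w.
Then 3 − z = 3 − (z₀ + w) = (3 − z₀) − w = 6 − w.
f(z) = 1/(6 − w)^2 = (1/(6)^2) · (1 − w/(6))^{−2}.
By the binomial series (1−u)^{−2} = Σ_{n≥0} C(n+1, 1) u^n for |u|<1, with u = w/(6):
  c_n = C(n+1, 1) / (6)^(n+2).
  c_0 = 1/(6)^2 = 1/36.
  c_1 = 2/(6)^3 = 1/108.
  c_2 = 3/(6)^4 = 1/432.
The series is valid for |w/d| < 1, i.e. |z − z₀| < |d|.
Radius of convergence: R = |3 − z₀| = |6| = 6 (distance from z₀ to the singularity z = 3).

c_0 = 1/36, c_1 = 1/108, c_2 = 1/432; R = 6.


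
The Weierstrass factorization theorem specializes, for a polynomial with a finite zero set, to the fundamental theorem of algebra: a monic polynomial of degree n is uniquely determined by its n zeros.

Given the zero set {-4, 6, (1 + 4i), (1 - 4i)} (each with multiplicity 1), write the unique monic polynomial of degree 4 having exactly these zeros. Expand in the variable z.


The polynomial is p(z) = ∏_{α ∈ S} (z − α), where S = {-4, 6, (1 + 4i), (1 - 4i)}.
Expanding the product yields: p(z) = z^4 -4·z^3 -3·z^2 + 14·z -408.
Note conjugate pairs combine to real quadratics: (z − (1+4i))(z − (1−4i)) = z² − 2z + 17.
The resulting polynomial has degree 4 and real coefficients as required.

p(z) = z^4 -4·z^3 -3·z^2 + 14·z -408.


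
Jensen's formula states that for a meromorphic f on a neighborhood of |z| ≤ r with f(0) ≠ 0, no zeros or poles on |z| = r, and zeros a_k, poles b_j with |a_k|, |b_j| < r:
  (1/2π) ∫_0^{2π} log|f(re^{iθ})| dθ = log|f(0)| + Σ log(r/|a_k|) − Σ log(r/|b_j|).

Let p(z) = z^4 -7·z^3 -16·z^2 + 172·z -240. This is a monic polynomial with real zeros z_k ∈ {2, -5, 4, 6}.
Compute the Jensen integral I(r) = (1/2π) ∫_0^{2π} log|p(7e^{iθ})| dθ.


Zeros: -5, 2, 4, 6; r = 7.
Inside |z| < r: -5, 2, 4, 6. Outside (|z| ≥ r): ∅.
p(0) = -240, so log|p(0)| = log(240) = 5.4806.
Apply Jensen: I(r) = log|p(0)| + Σ_k log(r/|z_k|), summed over zeros inside |z| < r.
  log(r/|z_k|) for z_k = 2: log(7/2) = 1.2528
  log(r/|z_k|) for z_k = -5: log(7/5) = 0.3365
  log(r/|z_k|) for z_k = 4: log(7/4) = 0.5596
  log(r/|z_k|) for z_k = 6: log(7/6) = 0.1542
Sum over inside zeros: 2.3030.
I(r) = log|p(0)| + (inside sum) = 5.4806 + 2.3030 = 7.7836.
Closed form (all zeros inside, monic): I(r) = n·log(r) = 4·log(7) = 7.7836. ✓

I(r) ≈ 7.7836.


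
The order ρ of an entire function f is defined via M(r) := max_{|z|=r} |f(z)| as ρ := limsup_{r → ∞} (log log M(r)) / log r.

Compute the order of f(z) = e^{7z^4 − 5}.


|e^{7z^4 − 5}| = e^{Re(7·z^4) + -5} ≤ e^{7|z|^4 + -5} = e^{7r^4 + -5} on |z| = r, so ρ ≤ 4. Choosing z on |z|=r so that 7·z^4 is real positive (always possible by picking arg z appropriately) gives |f(z)| = e^{7r^4 + -5}, matching the bound. The additive constant -5 does not affect log log M(r) ~ 4·log r. Hence ρ = 4.
Therefore ρ = 4.

Order ρ = 4.
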